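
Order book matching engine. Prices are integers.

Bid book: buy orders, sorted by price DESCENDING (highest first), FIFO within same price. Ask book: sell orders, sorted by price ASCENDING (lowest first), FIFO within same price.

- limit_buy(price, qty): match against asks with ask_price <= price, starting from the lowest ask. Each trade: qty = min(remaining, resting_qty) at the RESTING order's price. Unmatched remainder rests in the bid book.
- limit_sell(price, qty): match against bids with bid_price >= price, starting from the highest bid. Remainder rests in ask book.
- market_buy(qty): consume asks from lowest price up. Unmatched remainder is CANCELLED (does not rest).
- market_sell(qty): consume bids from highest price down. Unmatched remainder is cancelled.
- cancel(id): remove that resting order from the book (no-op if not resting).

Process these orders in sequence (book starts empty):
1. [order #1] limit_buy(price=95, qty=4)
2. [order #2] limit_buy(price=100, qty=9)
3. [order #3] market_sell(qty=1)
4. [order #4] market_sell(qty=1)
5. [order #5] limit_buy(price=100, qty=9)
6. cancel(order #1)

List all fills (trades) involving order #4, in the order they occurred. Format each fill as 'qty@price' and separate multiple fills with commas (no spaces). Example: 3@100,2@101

Answer: 1@100

Derivation:
After op 1 [order #1] limit_buy(price=95, qty=4): fills=none; bids=[#1:4@95] asks=[-]
After op 2 [order #2] limit_buy(price=100, qty=9): fills=none; bids=[#2:9@100 #1:4@95] asks=[-]
After op 3 [order #3] market_sell(qty=1): fills=#2x#3:1@100; bids=[#2:8@100 #1:4@95] asks=[-]
After op 4 [order #4] market_sell(qty=1): fills=#2x#4:1@100; bids=[#2:7@100 #1:4@95] asks=[-]
After op 5 [order #5] limit_buy(price=100, qty=9): fills=none; bids=[#2:7@100 #5:9@100 #1:4@95] asks=[-]
After op 6 cancel(order #1): fills=none; bids=[#2:7@100 #5:9@100] asks=[-]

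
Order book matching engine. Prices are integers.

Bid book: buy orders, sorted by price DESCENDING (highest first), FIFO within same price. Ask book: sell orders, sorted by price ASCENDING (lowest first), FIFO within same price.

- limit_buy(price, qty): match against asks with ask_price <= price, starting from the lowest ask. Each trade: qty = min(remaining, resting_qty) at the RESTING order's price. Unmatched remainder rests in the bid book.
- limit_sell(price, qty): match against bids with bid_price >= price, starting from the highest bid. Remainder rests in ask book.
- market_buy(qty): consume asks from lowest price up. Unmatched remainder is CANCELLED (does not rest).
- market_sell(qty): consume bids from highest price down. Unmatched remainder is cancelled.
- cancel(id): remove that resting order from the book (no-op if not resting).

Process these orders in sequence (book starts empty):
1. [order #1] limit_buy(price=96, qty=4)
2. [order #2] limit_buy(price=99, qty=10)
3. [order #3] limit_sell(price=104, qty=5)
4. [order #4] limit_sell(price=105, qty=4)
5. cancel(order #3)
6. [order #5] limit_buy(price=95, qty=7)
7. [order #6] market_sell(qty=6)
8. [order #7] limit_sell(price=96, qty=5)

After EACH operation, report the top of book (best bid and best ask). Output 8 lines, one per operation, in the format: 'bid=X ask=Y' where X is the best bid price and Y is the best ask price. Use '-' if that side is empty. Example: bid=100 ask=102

After op 1 [order #1] limit_buy(price=96, qty=4): fills=none; bids=[#1:4@96] asks=[-]
After op 2 [order #2] limit_buy(price=99, qty=10): fills=none; bids=[#2:10@99 #1:4@96] asks=[-]
After op 3 [order #3] limit_sell(price=104, qty=5): fills=none; bids=[#2:10@99 #1:4@96] asks=[#3:5@104]
After op 4 [order #4] limit_sell(price=105, qty=4): fills=none; bids=[#2:10@99 #1:4@96] asks=[#3:5@104 #4:4@105]
After op 5 cancel(order #3): fills=none; bids=[#2:10@99 #1:4@96] asks=[#4:4@105]
After op 6 [order #5] limit_buy(price=95, qty=7): fills=none; bids=[#2:10@99 #1:4@96 #5:7@95] asks=[#4:4@105]
After op 7 [order #6] market_sell(qty=6): fills=#2x#6:6@99; bids=[#2:4@99 #1:4@96 #5:7@95] asks=[#4:4@105]
After op 8 [order #7] limit_sell(price=96, qty=5): fills=#2x#7:4@99 #1x#7:1@96; bids=[#1:3@96 #5:7@95] asks=[#4:4@105]

Answer: bid=96 ask=-
bid=99 ask=-
bid=99 ask=104
bid=99 ask=104
bid=99 ask=105
bid=99 ask=105
bid=99 ask=105
bid=96 ask=105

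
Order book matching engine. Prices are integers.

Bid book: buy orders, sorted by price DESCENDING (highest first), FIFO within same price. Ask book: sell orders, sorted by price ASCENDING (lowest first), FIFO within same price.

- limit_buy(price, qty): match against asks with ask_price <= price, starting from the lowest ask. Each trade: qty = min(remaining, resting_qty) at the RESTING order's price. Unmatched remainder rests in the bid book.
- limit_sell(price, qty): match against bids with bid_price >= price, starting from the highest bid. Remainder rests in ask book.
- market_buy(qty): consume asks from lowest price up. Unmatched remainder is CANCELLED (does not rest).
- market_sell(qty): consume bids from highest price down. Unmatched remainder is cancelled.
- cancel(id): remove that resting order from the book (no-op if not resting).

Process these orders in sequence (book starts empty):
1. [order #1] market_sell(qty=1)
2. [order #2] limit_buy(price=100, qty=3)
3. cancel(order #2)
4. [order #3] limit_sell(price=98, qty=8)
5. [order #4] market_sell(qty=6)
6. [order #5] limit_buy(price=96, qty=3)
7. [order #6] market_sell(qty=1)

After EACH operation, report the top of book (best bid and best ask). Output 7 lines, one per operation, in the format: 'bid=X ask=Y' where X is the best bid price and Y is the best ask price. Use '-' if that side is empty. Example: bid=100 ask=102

After op 1 [order #1] market_sell(qty=1): fills=none; bids=[-] asks=[-]
After op 2 [order #2] limit_buy(price=100, qty=3): fills=none; bids=[#2:3@100] asks=[-]
After op 3 cancel(order #2): fills=none; bids=[-] asks=[-]
After op 4 [order #3] limit_sell(price=98, qty=8): fills=none; bids=[-] asks=[#3:8@98]
After op 5 [order #4] market_sell(qty=6): fills=none; bids=[-] asks=[#3:8@98]
After op 6 [order #5] limit_buy(price=96, qty=3): fills=none; bids=[#5:3@96] asks=[#3:8@98]
After op 7 [order #6] market_sell(qty=1): fills=#5x#6:1@96; bids=[#5:2@96] asks=[#3:8@98]

Answer: bid=- ask=-
bid=100 ask=-
bid=- ask=-
bid=- ask=98
bid=- ask=98
bid=96 ask=98
bid=96 ask=98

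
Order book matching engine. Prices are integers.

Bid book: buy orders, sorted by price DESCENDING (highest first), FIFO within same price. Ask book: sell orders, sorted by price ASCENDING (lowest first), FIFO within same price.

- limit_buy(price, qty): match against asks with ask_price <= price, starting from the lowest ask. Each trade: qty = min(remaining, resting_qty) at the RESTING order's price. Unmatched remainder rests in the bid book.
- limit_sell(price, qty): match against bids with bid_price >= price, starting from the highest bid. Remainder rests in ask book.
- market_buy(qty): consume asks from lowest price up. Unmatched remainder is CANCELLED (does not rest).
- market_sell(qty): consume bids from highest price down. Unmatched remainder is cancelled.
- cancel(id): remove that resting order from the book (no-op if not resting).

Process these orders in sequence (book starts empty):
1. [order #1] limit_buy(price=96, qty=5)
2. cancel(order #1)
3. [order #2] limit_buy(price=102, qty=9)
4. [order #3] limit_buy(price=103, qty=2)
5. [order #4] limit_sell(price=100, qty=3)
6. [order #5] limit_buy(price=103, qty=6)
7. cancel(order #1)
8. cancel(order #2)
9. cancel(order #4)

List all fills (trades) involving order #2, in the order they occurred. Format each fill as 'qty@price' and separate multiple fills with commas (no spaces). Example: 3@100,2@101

Answer: 1@102

Derivation:
After op 1 [order #1] limit_buy(price=96, qty=5): fills=none; bids=[#1:5@96] asks=[-]
After op 2 cancel(order #1): fills=none; bids=[-] asks=[-]
After op 3 [order #2] limit_buy(price=102, qty=9): fills=none; bids=[#2:9@102] asks=[-]
After op 4 [order #3] limit_buy(price=103, qty=2): fills=none; bids=[#3:2@103 #2:9@102] asks=[-]
After op 5 [order #4] limit_sell(price=100, qty=3): fills=#3x#4:2@103 #2x#4:1@102; bids=[#2:8@102] asks=[-]
After op 6 [order #5] limit_buy(price=103, qty=6): fills=none; bids=[#5:6@103 #2:8@102] asks=[-]
After op 7 cancel(order #1): fills=none; bids=[#5:6@103 #2:8@102] asks=[-]
After op 8 cancel(order #2): fills=none; bids=[#5:6@103] asks=[-]
After op 9 cancel(order #4): fills=none; bids=[#5:6@103] asks=[-]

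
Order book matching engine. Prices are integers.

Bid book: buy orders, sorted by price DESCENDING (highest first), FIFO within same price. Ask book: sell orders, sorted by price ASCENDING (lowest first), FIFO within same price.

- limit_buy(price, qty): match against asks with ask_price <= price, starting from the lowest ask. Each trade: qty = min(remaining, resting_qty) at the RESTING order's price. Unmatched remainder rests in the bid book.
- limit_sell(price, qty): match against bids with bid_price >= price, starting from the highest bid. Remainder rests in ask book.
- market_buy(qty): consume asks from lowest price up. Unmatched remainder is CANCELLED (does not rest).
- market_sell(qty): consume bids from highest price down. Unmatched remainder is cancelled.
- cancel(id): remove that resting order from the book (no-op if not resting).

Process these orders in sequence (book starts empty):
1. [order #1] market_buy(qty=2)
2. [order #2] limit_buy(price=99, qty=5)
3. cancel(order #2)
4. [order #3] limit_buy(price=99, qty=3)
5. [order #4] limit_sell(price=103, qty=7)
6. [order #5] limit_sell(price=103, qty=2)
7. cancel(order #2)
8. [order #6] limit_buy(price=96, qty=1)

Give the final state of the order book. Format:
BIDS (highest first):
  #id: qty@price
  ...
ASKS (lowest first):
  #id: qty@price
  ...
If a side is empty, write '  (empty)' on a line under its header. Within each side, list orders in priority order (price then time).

After op 1 [order #1] market_buy(qty=2): fills=none; bids=[-] asks=[-]
After op 2 [order #2] limit_buy(price=99, qty=5): fills=none; bids=[#2:5@99] asks=[-]
After op 3 cancel(order #2): fills=none; bids=[-] asks=[-]
After op 4 [order #3] limit_buy(price=99, qty=3): fills=none; bids=[#3:3@99] asks=[-]
After op 5 [order #4] limit_sell(price=103, qty=7): fills=none; bids=[#3:3@99] asks=[#4:7@103]
After op 6 [order #5] limit_sell(price=103, qty=2): fills=none; bids=[#3:3@99] asks=[#4:7@103 #5:2@103]
After op 7 cancel(order #2): fills=none; bids=[#3:3@99] asks=[#4:7@103 #5:2@103]
After op 8 [order #6] limit_buy(price=96, qty=1): fills=none; bids=[#3:3@99 #6:1@96] asks=[#4:7@103 #5:2@103]

Answer: BIDS (highest first):
  #3: 3@99
  #6: 1@96
ASKS (lowest first):
  #4: 7@103
  #5: 2@103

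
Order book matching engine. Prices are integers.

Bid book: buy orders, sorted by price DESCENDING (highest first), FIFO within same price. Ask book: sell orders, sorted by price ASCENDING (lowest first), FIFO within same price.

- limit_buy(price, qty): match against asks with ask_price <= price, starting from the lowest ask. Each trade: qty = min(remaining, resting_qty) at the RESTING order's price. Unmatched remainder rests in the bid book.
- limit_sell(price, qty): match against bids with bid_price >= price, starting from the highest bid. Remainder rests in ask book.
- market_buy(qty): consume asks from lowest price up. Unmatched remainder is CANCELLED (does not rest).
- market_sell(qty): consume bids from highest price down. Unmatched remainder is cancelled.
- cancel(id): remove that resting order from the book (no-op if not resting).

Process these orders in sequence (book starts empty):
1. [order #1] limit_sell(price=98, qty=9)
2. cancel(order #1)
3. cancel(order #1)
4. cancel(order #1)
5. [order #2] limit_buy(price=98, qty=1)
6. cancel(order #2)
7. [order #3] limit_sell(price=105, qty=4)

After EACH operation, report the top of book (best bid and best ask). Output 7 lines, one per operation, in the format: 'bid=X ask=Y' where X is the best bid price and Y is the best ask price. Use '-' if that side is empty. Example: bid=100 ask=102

Answer: bid=- ask=98
bid=- ask=-
bid=- ask=-
bid=- ask=-
bid=98 ask=-
bid=- ask=-
bid=- ask=105

Derivation:
After op 1 [order #1] limit_sell(price=98, qty=9): fills=none; bids=[-] asks=[#1:9@98]
After op 2 cancel(order #1): fills=none; bids=[-] asks=[-]
After op 3 cancel(order #1): fills=none; bids=[-] asks=[-]
After op 4 cancel(order #1): fills=none; bids=[-] asks=[-]
After op 5 [order #2] limit_buy(price=98, qty=1): fills=none; bids=[#2:1@98] asks=[-]
After op 6 cancel(order #2): fills=none; bids=[-] asks=[-]
After op 7 [order #3] limit_sell(price=105, qty=4): fills=none; bids=[-] asks=[#3:4@105]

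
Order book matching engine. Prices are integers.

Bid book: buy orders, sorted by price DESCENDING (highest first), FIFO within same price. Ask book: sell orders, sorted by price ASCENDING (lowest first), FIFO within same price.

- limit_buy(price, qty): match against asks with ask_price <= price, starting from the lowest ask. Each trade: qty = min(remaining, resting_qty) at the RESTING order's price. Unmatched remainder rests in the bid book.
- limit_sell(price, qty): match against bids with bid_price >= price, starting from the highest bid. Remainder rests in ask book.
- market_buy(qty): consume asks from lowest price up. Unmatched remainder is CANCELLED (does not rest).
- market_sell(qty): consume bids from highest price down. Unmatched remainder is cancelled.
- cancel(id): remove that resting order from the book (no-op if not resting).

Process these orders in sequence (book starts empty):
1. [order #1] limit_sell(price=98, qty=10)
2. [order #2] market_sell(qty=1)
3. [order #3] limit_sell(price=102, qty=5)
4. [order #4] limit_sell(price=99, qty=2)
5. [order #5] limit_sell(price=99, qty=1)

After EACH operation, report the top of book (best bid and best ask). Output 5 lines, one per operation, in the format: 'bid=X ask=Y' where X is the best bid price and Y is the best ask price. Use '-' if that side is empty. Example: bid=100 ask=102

After op 1 [order #1] limit_sell(price=98, qty=10): fills=none; bids=[-] asks=[#1:10@98]
After op 2 [order #2] market_sell(qty=1): fills=none; bids=[-] asks=[#1:10@98]
After op 3 [order #3] limit_sell(price=102, qty=5): fills=none; bids=[-] asks=[#1:10@98 #3:5@102]
After op 4 [order #4] limit_sell(price=99, qty=2): fills=none; bids=[-] asks=[#1:10@98 #4:2@99 #3:5@102]
After op 5 [order #5] limit_sell(price=99, qty=1): fills=none; bids=[-] asks=[#1:10@98 #4:2@99 #5:1@99 #3:5@102]

Answer: bid=- ask=98
bid=- ask=98
bid=- ask=98
bid=- ask=98
bid=- ask=98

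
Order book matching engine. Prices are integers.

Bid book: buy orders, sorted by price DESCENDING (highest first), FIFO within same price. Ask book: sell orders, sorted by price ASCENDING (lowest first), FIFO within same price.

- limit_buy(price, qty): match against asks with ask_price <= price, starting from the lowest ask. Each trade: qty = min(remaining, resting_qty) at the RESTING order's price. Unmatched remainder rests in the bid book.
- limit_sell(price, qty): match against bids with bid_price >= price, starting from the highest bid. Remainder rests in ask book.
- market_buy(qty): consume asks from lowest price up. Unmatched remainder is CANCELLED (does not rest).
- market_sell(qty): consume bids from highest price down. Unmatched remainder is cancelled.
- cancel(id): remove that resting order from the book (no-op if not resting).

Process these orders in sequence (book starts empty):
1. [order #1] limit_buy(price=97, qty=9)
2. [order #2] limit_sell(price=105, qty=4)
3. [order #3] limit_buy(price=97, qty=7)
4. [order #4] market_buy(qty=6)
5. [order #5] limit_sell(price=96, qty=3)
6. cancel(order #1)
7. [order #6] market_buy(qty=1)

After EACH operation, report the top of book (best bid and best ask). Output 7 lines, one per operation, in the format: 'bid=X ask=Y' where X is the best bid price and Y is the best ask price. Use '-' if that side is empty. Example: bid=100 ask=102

After op 1 [order #1] limit_buy(price=97, qty=9): fills=none; bids=[#1:9@97] asks=[-]
After op 2 [order #2] limit_sell(price=105, qty=4): fills=none; bids=[#1:9@97] asks=[#2:4@105]
After op 3 [order #3] limit_buy(price=97, qty=7): fills=none; bids=[#1:9@97 #3:7@97] asks=[#2:4@105]
After op 4 [order #4] market_buy(qty=6): fills=#4x#2:4@105; bids=[#1:9@97 #3:7@97] asks=[-]
After op 5 [order #5] limit_sell(price=96, qty=3): fills=#1x#5:3@97; bids=[#1:6@97 #3:7@97] asks=[-]
After op 6 cancel(order #1): fills=none; bids=[#3:7@97] asks=[-]
After op 7 [order #6] market_buy(qty=1): fills=none; bids=[#3:7@97] asks=[-]

Answer: bid=97 ask=-
bid=97 ask=105
bid=97 ask=105
bid=97 ask=-
bid=97 ask=-
bid=97 ask=-
bid=97 ask=-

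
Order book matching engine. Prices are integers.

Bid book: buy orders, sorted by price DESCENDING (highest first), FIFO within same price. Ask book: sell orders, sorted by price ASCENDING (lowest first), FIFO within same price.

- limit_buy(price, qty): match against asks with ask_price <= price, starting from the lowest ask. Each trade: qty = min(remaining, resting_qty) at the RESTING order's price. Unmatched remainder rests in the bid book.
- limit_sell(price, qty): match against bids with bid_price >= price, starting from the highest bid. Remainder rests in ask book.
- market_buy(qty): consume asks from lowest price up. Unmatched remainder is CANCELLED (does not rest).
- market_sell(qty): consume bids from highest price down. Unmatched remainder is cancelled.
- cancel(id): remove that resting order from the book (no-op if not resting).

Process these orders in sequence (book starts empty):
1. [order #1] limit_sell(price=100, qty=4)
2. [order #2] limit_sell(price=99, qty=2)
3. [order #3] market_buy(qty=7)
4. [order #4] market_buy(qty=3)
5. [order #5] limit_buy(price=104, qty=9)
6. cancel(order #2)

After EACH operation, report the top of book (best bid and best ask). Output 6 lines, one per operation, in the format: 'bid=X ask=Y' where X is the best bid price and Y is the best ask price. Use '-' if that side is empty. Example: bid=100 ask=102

After op 1 [order #1] limit_sell(price=100, qty=4): fills=none; bids=[-] asks=[#1:4@100]
After op 2 [order #2] limit_sell(price=99, qty=2): fills=none; bids=[-] asks=[#2:2@99 #1:4@100]
After op 3 [order #3] market_buy(qty=7): fills=#3x#2:2@99 #3x#1:4@100; bids=[-] asks=[-]
After op 4 [order #4] market_buy(qty=3): fills=none; bids=[-] asks=[-]
After op 5 [order #5] limit_buy(price=104, qty=9): fills=none; bids=[#5:9@104] asks=[-]
After op 6 cancel(order #2): fills=none; bids=[#5:9@104] asks=[-]

Answer: bid=- ask=100
bid=- ask=99
bid=- ask=-
bid=- ask=-
bid=104 ask=-
bid=104 ask=-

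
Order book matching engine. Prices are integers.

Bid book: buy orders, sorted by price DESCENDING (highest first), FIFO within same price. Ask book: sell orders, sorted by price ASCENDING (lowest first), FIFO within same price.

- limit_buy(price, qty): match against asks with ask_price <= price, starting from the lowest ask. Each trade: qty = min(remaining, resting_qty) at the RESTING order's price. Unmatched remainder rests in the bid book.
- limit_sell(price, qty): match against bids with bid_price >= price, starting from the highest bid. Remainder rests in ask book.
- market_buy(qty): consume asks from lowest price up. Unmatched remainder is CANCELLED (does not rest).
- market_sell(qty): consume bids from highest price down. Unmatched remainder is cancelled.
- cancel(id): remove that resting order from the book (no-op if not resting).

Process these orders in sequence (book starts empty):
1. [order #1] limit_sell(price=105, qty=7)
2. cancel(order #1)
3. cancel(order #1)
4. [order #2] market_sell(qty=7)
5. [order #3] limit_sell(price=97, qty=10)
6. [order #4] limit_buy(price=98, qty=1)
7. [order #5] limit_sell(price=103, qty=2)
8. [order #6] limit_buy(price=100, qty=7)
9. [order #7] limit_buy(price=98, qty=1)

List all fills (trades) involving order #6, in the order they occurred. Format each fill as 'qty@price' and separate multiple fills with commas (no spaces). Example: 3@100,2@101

Answer: 7@97

Derivation:
After op 1 [order #1] limit_sell(price=105, qty=7): fills=none; bids=[-] asks=[#1:7@105]
After op 2 cancel(order #1): fills=none; bids=[-] asks=[-]
After op 3 cancel(order #1): fills=none; bids=[-] asks=[-]
After op 4 [order #2] market_sell(qty=7): fills=none; bids=[-] asks=[-]
After op 5 [order #3] limit_sell(price=97, qty=10): fills=none; bids=[-] asks=[#3:10@97]
After op 6 [order #4] limit_buy(price=98, qty=1): fills=#4x#3:1@97; bids=[-] asks=[#3:9@97]
After op 7 [order #5] limit_sell(price=103, qty=2): fills=none; bids=[-] asks=[#3:9@97 #5:2@103]
After op 8 [order #6] limit_buy(price=100, qty=7): fills=#6x#3:7@97; bids=[-] asks=[#3:2@97 #5:2@103]
After op 9 [order #7] limit_buy(price=98, qty=1): fills=#7x#3:1@97; bids=[-] asks=[#3:1@97 #5:2@103]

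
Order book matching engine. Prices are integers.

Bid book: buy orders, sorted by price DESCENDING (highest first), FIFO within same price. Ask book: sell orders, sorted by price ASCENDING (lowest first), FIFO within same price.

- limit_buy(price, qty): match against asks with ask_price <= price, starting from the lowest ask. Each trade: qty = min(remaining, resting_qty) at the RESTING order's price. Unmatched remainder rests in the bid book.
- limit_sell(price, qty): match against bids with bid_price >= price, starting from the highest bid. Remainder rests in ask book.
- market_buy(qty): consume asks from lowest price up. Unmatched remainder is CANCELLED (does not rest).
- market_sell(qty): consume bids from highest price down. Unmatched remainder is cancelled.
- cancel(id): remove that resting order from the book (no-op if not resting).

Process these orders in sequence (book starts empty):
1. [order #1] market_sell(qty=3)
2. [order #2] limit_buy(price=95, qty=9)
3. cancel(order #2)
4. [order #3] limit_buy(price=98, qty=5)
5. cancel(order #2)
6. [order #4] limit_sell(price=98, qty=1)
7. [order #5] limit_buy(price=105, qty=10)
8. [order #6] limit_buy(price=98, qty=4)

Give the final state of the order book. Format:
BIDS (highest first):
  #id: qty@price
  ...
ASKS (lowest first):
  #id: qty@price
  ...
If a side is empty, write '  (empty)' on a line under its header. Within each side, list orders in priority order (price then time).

Answer: BIDS (highest first):
  #5: 10@105
  #3: 4@98
  #6: 4@98
ASKS (lowest first):
  (empty)

Derivation:
After op 1 [order #1] market_sell(qty=3): fills=none; bids=[-] asks=[-]
After op 2 [order #2] limit_buy(price=95, qty=9): fills=none; bids=[#2:9@95] asks=[-]
After op 3 cancel(order #2): fills=none; bids=[-] asks=[-]
After op 4 [order #3] limit_buy(price=98, qty=5): fills=none; bids=[#3:5@98] asks=[-]
After op 5 cancel(order #2): fills=none; bids=[#3:5@98] asks=[-]
After op 6 [order #4] limit_sell(price=98, qty=1): fills=#3x#4:1@98; bids=[#3:4@98] asks=[-]
After op 7 [order #5] limit_buy(price=105, qty=10): fills=none; bids=[#5:10@105 #3:4@98] asks=[-]
After op 8 [order #6] limit_buy(price=98, qty=4): fills=none; bids=[#5:10@105 #3:4@98 #6:4@98] asks=[-]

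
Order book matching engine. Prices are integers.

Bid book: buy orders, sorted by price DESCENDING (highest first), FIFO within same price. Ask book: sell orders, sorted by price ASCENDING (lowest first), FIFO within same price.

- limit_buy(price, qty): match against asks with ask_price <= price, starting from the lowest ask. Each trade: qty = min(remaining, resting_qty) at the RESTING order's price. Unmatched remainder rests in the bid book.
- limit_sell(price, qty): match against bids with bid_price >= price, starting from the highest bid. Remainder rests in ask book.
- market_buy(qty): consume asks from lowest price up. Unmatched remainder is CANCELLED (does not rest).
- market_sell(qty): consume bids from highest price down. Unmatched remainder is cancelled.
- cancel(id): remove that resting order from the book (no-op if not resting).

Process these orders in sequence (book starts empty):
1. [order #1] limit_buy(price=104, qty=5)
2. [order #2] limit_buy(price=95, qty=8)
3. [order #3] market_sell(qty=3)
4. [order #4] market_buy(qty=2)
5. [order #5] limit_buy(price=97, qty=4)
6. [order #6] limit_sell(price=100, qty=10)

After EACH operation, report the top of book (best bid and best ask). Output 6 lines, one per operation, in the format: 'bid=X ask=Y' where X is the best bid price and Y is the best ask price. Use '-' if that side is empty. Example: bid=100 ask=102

Answer: bid=104 ask=-
bid=104 ask=-
bid=104 ask=-
bid=104 ask=-
bid=104 ask=-
bid=97 ask=100

Derivation:
After op 1 [order #1] limit_buy(price=104, qty=5): fills=none; bids=[#1:5@104] asks=[-]
After op 2 [order #2] limit_buy(price=95, qty=8): fills=none; bids=[#1:5@104 #2:8@95] asks=[-]
After op 3 [order #3] market_sell(qty=3): fills=#1x#3:3@104; bids=[#1:2@104 #2:8@95] asks=[-]
After op 4 [order #4] market_buy(qty=2): fills=none; bids=[#1:2@104 #2:8@95] asks=[-]
After op 5 [order #5] limit_buy(price=97, qty=4): fills=none; bids=[#1:2@104 #5:4@97 #2:8@95] asks=[-]
After op 6 [order #6] limit_sell(price=100, qty=10): fills=#1x#6:2@104; bids=[#5:4@97 #2:8@95] asks=[#6:8@100]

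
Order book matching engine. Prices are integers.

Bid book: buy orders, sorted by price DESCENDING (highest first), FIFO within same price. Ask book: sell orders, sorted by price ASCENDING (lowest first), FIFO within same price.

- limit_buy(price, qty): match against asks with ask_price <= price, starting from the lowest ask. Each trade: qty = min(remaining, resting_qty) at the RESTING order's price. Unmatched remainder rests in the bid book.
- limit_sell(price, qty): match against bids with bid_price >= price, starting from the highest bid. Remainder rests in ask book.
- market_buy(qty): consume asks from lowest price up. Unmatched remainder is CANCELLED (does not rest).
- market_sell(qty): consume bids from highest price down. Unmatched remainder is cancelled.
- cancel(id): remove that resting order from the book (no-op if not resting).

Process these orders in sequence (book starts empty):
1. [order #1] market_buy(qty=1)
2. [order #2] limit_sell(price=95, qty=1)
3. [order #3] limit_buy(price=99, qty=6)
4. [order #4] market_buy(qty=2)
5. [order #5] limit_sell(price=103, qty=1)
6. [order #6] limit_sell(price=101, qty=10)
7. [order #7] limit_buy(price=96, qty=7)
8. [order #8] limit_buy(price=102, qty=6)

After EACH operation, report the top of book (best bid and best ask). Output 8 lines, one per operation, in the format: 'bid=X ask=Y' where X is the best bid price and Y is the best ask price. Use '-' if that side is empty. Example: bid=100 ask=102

Answer: bid=- ask=-
bid=- ask=95
bid=99 ask=-
bid=99 ask=-
bid=99 ask=103
bid=99 ask=101
bid=99 ask=101
bid=99 ask=101

Derivation:
After op 1 [order #1] market_buy(qty=1): fills=none; bids=[-] asks=[-]
After op 2 [order #2] limit_sell(price=95, qty=1): fills=none; bids=[-] asks=[#2:1@95]
After op 3 [order #3] limit_buy(price=99, qty=6): fills=#3x#2:1@95; bids=[#3:5@99] asks=[-]
After op 4 [order #4] market_buy(qty=2): fills=none; bids=[#3:5@99] asks=[-]
After op 5 [order #5] limit_sell(price=103, qty=1): fills=none; bids=[#3:5@99] asks=[#5:1@103]
After op 6 [order #6] limit_sell(price=101, qty=10): fills=none; bids=[#3:5@99] asks=[#6:10@101 #5:1@103]
After op 7 [order #7] limit_buy(price=96, qty=7): fills=none; bids=[#3:5@99 #7:7@96] asks=[#6:10@101 #5:1@103]
After op 8 [order #8] limit_buy(price=102, qty=6): fills=#8x#6:6@101; bids=[#3:5@99 #7:7@96] asks=[#6:4@101 #5:1@103]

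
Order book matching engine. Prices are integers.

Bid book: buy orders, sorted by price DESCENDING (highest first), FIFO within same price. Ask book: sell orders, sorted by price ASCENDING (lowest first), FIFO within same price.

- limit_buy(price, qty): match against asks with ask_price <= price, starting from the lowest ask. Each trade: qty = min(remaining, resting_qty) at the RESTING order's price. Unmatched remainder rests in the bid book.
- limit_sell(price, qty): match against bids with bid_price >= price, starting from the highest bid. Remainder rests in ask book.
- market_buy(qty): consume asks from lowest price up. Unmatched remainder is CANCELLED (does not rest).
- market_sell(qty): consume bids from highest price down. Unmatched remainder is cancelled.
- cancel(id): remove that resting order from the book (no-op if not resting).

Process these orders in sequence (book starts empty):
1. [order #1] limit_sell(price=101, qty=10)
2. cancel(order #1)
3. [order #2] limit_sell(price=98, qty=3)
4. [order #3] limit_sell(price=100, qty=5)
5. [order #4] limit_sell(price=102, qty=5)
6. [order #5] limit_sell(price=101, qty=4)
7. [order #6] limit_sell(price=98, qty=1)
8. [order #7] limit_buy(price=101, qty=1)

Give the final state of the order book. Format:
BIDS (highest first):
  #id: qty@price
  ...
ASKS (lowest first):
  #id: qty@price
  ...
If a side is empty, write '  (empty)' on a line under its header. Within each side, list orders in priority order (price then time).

Answer: BIDS (highest first):
  (empty)
ASKS (lowest first):
  #2: 2@98
  #6: 1@98
  #3: 5@100
  #5: 4@101
  #4: 5@102

Derivation:
After op 1 [order #1] limit_sell(price=101, qty=10): fills=none; bids=[-] asks=[#1:10@101]
After op 2 cancel(order #1): fills=none; bids=[-] asks=[-]
After op 3 [order #2] limit_sell(price=98, qty=3): fills=none; bids=[-] asks=[#2:3@98]
After op 4 [order #3] limit_sell(price=100, qty=5): fills=none; bids=[-] asks=[#2:3@98 #3:5@100]
After op 5 [order #4] limit_sell(price=102, qty=5): fills=none; bids=[-] asks=[#2:3@98 #3:5@100 #4:5@102]
After op 6 [order #5] limit_sell(price=101, qty=4): fills=none; bids=[-] asks=[#2:3@98 #3:5@100 #5:4@101 #4:5@102]
After op 7 [order #6] limit_sell(price=98, qty=1): fills=none; bids=[-] asks=[#2:3@98 #6:1@98 #3:5@100 #5:4@101 #4:5@102]
After op 8 [order #7] limit_buy(price=101, qty=1): fills=#7x#2:1@98; bids=[-] asks=[#2:2@98 #6:1@98 #3:5@100 #5:4@101 #4:5@102]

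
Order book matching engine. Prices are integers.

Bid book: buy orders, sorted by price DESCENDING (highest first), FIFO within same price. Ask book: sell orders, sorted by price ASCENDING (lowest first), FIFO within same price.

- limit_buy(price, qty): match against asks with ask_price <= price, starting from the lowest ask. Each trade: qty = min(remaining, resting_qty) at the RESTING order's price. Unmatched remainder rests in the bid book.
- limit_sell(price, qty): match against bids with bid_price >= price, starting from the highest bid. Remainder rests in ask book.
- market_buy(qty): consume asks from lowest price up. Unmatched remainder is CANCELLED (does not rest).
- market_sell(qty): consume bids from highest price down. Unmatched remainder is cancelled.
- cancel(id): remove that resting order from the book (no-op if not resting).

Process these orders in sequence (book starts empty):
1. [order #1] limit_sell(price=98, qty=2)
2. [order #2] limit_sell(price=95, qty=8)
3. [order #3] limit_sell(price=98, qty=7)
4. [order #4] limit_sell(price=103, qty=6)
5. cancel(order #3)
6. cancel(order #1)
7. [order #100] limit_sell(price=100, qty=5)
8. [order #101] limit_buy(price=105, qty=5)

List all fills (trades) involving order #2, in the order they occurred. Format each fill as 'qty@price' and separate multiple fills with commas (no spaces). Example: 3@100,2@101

After op 1 [order #1] limit_sell(price=98, qty=2): fills=none; bids=[-] asks=[#1:2@98]
After op 2 [order #2] limit_sell(price=95, qty=8): fills=none; bids=[-] asks=[#2:8@95 #1:2@98]
After op 3 [order #3] limit_sell(price=98, qty=7): fills=none; bids=[-] asks=[#2:8@95 #1:2@98 #3:7@98]
After op 4 [order #4] limit_sell(price=103, qty=6): fills=none; bids=[-] asks=[#2:8@95 #1:2@98 #3:7@98 #4:6@103]
After op 5 cancel(order #3): fills=none; bids=[-] asks=[#2:8@95 #1:2@98 #4:6@103]
After op 6 cancel(order #1): fills=none; bids=[-] asks=[#2:8@95 #4:6@103]
After op 7 [order #100] limit_sell(price=100, qty=5): fills=none; bids=[-] asks=[#2:8@95 #100:5@100 #4:6@103]
After op 8 [order #101] limit_buy(price=105, qty=5): fills=#101x#2:5@95; bids=[-] asks=[#2:3@95 #100:5@100 #4:6@103]

Answer: 5@95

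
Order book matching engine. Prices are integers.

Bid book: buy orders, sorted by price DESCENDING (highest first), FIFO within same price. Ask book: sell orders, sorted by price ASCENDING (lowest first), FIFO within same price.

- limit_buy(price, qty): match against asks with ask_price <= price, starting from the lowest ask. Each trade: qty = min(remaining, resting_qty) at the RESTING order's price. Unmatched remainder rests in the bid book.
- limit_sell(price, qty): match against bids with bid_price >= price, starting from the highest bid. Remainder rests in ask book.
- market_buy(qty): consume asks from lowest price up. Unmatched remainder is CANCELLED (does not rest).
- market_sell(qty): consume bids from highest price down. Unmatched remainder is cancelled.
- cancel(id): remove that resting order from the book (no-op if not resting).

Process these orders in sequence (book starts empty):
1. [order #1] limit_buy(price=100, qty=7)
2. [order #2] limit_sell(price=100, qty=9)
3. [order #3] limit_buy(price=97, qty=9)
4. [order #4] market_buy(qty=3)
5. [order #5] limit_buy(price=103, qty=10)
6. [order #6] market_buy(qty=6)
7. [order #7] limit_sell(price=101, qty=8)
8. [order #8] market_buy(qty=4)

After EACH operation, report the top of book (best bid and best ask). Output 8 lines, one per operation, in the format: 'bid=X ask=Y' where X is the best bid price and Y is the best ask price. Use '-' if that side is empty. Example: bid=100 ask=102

Answer: bid=100 ask=-
bid=- ask=100
bid=97 ask=100
bid=97 ask=-
bid=103 ask=-
bid=103 ask=-
bid=103 ask=-
bid=103 ask=-

Derivation:
After op 1 [order #1] limit_buy(price=100, qty=7): fills=none; bids=[#1:7@100] asks=[-]
After op 2 [order #2] limit_sell(price=100, qty=9): fills=#1x#2:7@100; bids=[-] asks=[#2:2@100]
After op 3 [order #3] limit_buy(price=97, qty=9): fills=none; bids=[#3:9@97] asks=[#2:2@100]
After op 4 [order #4] market_buy(qty=3): fills=#4x#2:2@100; bids=[#3:9@97] asks=[-]
After op 5 [order #5] limit_buy(price=103, qty=10): fills=none; bids=[#5:10@103 #3:9@97] asks=[-]
After op 6 [order #6] market_buy(qty=6): fills=none; bids=[#5:10@103 #3:9@97] asks=[-]
After op 7 [order #7] limit_sell(price=101, qty=8): fills=#5x#7:8@103; bids=[#5:2@103 #3:9@97] asks=[-]
After op 8 [order #8] market_buy(qty=4): fills=none; bids=[#5:2@103 #3:9@97] asks=[-]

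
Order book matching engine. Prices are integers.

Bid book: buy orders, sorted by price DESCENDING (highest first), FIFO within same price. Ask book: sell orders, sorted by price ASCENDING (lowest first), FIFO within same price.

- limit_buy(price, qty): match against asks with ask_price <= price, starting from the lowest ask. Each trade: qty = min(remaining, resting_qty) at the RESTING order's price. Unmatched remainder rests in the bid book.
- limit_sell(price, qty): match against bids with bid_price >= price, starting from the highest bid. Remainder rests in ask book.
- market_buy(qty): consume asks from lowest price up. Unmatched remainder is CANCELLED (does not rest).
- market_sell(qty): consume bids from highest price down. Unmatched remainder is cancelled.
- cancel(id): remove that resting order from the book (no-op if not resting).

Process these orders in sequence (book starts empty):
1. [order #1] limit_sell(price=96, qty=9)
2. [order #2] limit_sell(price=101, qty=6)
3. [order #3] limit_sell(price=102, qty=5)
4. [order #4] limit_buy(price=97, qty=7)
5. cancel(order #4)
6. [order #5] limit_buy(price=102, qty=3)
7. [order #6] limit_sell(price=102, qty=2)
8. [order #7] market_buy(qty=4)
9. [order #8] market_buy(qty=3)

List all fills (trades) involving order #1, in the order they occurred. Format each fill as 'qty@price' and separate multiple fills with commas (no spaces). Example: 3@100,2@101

Answer: 7@96,2@96

Derivation:
After op 1 [order #1] limit_sell(price=96, qty=9): fills=none; bids=[-] asks=[#1:9@96]
After op 2 [order #2] limit_sell(price=101, qty=6): fills=none; bids=[-] asks=[#1:9@96 #2:6@101]
After op 3 [order #3] limit_sell(price=102, qty=5): fills=none; bids=[-] asks=[#1:9@96 #2:6@101 #3:5@102]
After op 4 [order #4] limit_buy(price=97, qty=7): fills=#4x#1:7@96; bids=[-] asks=[#1:2@96 #2:6@101 #3:5@102]
After op 5 cancel(order #4): fills=none; bids=[-] asks=[#1:2@96 #2:6@101 #3:5@102]
After op 6 [order #5] limit_buy(price=102, qty=3): fills=#5x#1:2@96 #5x#2:1@101; bids=[-] asks=[#2:5@101 #3:5@102]
After op 7 [order #6] limit_sell(price=102, qty=2): fills=none; bids=[-] asks=[#2:5@101 #3:5@102 #6:2@102]
After op 8 [order #7] market_buy(qty=4): fills=#7x#2:4@101; bids=[-] asks=[#2:1@101 #3:5@102 #6:2@102]
After op 9 [order #8] market_buy(qty=3): fills=#8x#2:1@101 #8x#3:2@102; bids=[-] asks=[#3:3@102 #6:2@102]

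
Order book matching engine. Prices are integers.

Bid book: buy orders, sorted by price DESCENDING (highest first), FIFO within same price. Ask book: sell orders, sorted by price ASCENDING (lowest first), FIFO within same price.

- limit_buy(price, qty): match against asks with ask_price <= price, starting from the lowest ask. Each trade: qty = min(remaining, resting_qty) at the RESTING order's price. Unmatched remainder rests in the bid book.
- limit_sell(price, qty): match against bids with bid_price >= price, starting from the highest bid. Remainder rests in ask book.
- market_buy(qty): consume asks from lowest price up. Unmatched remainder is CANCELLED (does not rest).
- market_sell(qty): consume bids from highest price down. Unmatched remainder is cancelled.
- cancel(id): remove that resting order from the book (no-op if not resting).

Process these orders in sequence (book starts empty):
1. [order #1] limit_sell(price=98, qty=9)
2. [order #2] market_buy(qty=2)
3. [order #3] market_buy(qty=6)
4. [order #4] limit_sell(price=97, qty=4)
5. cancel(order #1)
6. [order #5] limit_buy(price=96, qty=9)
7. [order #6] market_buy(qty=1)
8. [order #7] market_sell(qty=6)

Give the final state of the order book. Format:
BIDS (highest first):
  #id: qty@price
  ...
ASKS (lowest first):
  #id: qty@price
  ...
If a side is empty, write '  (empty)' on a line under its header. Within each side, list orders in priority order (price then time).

Answer: BIDS (highest first):
  #5: 3@96
ASKS (lowest first):
  #4: 3@97

Derivation:
After op 1 [order #1] limit_sell(price=98, qty=9): fills=none; bids=[-] asks=[#1:9@98]
After op 2 [order #2] market_buy(qty=2): fills=#2x#1:2@98; bids=[-] asks=[#1:7@98]
After op 3 [order #3] market_buy(qty=6): fills=#3x#1:6@98; bids=[-] asks=[#1:1@98]
After op 4 [order #4] limit_sell(price=97, qty=4): fills=none; bids=[-] asks=[#4:4@97 #1:1@98]
After op 5 cancel(order #1): fills=none; bids=[-] asks=[#4:4@97]
After op 6 [order #5] limit_buy(price=96, qty=9): fills=none; bids=[#5:9@96] asks=[#4:4@97]
After op 7 [order #6] market_buy(qty=1): fills=#6x#4:1@97; bids=[#5:9@96] asks=[#4:3@97]
After op 8 [order #7] market_sell(qty=6): fills=#5x#7:6@96; bids=[#5:3@96] asks=[#4:3@97]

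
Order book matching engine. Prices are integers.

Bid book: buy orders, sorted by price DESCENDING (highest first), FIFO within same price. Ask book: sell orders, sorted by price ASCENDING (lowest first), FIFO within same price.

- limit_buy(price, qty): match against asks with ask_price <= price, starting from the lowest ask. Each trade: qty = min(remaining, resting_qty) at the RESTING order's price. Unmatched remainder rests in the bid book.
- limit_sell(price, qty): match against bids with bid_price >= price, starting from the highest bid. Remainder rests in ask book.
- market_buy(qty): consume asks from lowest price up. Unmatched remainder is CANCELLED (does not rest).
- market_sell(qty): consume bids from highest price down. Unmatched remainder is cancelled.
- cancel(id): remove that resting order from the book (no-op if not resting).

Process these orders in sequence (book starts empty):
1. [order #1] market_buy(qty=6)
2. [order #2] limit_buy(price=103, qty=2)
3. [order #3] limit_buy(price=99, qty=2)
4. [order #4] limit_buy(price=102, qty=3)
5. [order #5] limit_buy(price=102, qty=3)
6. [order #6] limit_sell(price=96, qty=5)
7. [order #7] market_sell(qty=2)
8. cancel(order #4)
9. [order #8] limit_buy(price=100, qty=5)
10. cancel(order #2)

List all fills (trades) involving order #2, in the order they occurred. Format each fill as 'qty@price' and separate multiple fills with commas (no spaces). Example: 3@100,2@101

After op 1 [order #1] market_buy(qty=6): fills=none; bids=[-] asks=[-]
After op 2 [order #2] limit_buy(price=103, qty=2): fills=none; bids=[#2:2@103] asks=[-]
After op 3 [order #3] limit_buy(price=99, qty=2): fills=none; bids=[#2:2@103 #3:2@99] asks=[-]
After op 4 [order #4] limit_buy(price=102, qty=3): fills=none; bids=[#2:2@103 #4:3@102 #3:2@99] asks=[-]
After op 5 [order #5] limit_buy(price=102, qty=3): fills=none; bids=[#2:2@103 #4:3@102 #5:3@102 #3:2@99] asks=[-]
After op 6 [order #6] limit_sell(price=96, qty=5): fills=#2x#6:2@103 #4x#6:3@102; bids=[#5:3@102 #3:2@99] asks=[-]
After op 7 [order #7] market_sell(qty=2): fills=#5x#7:2@102; bids=[#5:1@102 #3:2@99] asks=[-]
After op 8 cancel(order #4): fills=none; bids=[#5:1@102 #3:2@99] asks=[-]
After op 9 [order #8] limit_buy(price=100, qty=5): fills=none; bids=[#5:1@102 #8:5@100 #3:2@99] asks=[-]
After op 10 cancel(order #2): fills=none; bids=[#5:1@102 #8:5@100 #3:2@99] asks=[-]

Answer: 2@103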